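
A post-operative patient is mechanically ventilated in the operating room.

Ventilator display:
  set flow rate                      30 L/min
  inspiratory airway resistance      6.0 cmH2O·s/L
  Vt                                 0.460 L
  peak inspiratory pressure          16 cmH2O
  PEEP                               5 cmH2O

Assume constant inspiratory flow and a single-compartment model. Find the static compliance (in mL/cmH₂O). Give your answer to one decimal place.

57.5

Flow: 30 L/min ÷ 60 = 0.5 L/s.
Equation of motion (constant flow): PIP = Vt/C + R·V̇ + PEEP.
Vt/C = PIP − R·V̇ − PEEP = 16 − 6.0×0.5 − 5 = 16 − 3.0 − 5 = 8.0 cmH2O.
C = Vt / 8.0 = 460 / 8.0 = 57.5 mL/cmH2O.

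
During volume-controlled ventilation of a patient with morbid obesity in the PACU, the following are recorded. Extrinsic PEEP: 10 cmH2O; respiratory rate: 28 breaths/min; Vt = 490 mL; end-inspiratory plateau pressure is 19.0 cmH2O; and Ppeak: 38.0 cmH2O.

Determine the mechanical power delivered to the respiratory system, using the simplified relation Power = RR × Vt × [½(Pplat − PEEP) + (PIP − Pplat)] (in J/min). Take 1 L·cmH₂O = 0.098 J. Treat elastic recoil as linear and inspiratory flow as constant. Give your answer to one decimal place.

Per-breath work = Vt × [½(Pplat−PEEP) + (PIP−Pplat)] = 0.490 × [0.5×9.0 + 19.0] = 0.490 × 23.5 = 11.515 L·cmH2O.
Power = 28 × 11.515 = 322.42 L·cmH2O/min.
× 0.098 J/(L·cmH2O) → 31.597 J/min.

31.6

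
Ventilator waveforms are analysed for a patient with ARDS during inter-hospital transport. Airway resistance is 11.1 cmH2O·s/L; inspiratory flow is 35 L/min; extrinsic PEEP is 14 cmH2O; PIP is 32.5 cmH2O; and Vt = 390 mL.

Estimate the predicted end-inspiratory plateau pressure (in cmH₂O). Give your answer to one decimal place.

Flow: 35 L/min ÷ 60 = 0.5833 L/s.
Pplat = PIP − Raw × flow = 32.5 − 11.1 × 0.5833 = 32.5 − 6.475 = 26.025 cmH2O.

26.0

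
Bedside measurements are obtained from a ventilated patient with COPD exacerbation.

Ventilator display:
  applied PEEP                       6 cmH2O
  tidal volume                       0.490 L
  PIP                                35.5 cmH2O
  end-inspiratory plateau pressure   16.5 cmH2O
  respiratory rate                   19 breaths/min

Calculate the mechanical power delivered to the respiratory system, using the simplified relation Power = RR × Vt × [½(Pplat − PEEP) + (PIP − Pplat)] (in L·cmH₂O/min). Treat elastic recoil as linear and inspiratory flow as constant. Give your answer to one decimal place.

225.8

Per-breath work = Vt × [½(Pplat−PEEP) + (PIP−Pplat)] = 0.490 × [0.5×10.5 + 19.0] = 0.490 × 24.25 = 11.883 L·cmH2O.
Power = 19 × 11.883 = 225.78 L·cmH2O/min.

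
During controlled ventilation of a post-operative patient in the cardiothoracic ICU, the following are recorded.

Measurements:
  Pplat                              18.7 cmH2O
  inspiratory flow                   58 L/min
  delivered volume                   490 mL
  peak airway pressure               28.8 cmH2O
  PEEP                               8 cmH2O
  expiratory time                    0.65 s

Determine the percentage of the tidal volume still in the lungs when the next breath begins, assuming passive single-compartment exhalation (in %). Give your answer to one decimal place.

25.7

Flow: 58 L/min ÷ 60 = 0.9667 L/s.
R = (PIP − Pplat)/V̇ = (28.8 − 18.7) / 0.9667 = 10.1/0.9667 = 10.448 cmH2O·s/L.
C = Vt/(Pplat − PEEP) = 490.0 / (18.7 − 8) = 490.0/10.7 = 45.794 mL/cmH2O.
τ = R × C = 10.448 × 0.04579 L/cmH2O = 0.4784 s.
Fraction remaining at end-expiration = e^(−Te/τ) = e^(−0.65/0.4784) = 0.257 → 25.7%.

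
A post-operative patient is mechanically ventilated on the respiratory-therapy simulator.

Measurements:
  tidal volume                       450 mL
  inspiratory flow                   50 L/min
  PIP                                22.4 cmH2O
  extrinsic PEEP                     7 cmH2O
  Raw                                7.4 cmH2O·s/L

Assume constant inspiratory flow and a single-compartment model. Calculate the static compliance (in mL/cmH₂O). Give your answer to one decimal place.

48.7

Flow: 50 L/min ÷ 60 = 0.8333 L/s.
Equation of motion (constant flow): PIP = Vt/C + R·V̇ + PEEP.
Vt/C = PIP − R·V̇ − PEEP = 22.4 − 7.4×0.8333 − 7 = 22.4 − 6.166 − 7 = 9.234 cmH2O.
C = Vt / 9.234 = 450 / 9.234 = 48.733 mL/cmH2O.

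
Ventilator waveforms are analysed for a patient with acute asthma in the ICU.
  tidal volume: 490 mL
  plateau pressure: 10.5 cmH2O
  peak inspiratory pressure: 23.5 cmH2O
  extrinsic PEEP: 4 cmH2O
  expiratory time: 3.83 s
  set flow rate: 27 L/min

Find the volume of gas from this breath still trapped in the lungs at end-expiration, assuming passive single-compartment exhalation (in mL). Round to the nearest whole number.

84

Flow: 27 L/min ÷ 60 = 0.45 L/s.
R = (PIP − Pplat)/V̇ = (23.5 − 10.5) / 0.45 = 13.0/0.45 = 28.889 cmH2O·s/L.
C = Vt/(Pplat − PEEP) = 490.0 / (10.5 − 4) = 490.0/6.5 = 75.385 mL/cmH2O.
τ = R × C = 28.889 × 0.07539 L/cmH2O = 2.178 s.
Fraction remaining = e^(−Te/τ) = e^(−3.83/2.178) = 0.1723.
Trapped volume = 490.0 × 0.1723 = 84.427 mL.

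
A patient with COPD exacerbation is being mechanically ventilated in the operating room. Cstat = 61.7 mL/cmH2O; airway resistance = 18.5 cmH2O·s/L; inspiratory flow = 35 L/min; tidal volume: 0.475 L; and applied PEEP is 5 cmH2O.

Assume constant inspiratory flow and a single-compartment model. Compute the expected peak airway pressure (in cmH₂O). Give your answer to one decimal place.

Flow: 35 L/min ÷ 60 = 0.5833 L/s.
Equation of motion (constant flow): PIP = Vt/C + R·V̇ + PEEP.
PIP = 475/61.7 + 18.5×0.5833 + 5 = 7.699 + 10.791 + 5 = 23.49 cmH2O.

23.5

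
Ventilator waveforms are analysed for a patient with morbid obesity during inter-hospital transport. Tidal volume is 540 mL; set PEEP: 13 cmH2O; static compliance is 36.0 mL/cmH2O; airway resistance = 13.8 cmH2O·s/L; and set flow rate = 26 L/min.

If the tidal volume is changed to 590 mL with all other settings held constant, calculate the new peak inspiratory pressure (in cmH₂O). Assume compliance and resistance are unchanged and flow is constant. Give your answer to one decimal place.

35.4

Flow: 26 L/min ÷ 60 = 0.4333 L/s.
PIP = Vt/C + R·V̇ + PEEP (constant-flow equation of motion).
Only the elastic term changes: ΔPIP = ΔVt / C = (590 − 540) / 36.0 = 1.389 cmH2O.
Original PIP = 540/36.0 + 13.8×0.4333 + 13 = 33.98 cmH2O; new PIP = 33.98 + (1.389) = 35.369 cmH2O.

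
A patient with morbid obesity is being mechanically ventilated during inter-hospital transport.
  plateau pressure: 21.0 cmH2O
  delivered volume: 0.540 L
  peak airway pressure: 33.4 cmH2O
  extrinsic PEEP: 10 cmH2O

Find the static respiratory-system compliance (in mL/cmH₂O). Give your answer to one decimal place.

Cstat = Vt / (Pplat − PEEP) = 540 / (21.0 − 10) = 540 / 11.0 = 49.091 mL/cmH2O.

49.1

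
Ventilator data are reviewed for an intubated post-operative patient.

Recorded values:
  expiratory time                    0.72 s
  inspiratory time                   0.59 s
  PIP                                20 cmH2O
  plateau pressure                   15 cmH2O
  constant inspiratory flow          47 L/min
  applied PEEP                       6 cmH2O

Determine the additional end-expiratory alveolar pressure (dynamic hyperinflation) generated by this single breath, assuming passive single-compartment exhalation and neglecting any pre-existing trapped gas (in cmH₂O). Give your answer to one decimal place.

1.0

Flow: 47 L/min ÷ 60 = 0.7833 L/s.
Vt = flow × Ti = 0.7833 L/s × 0.59 s × 1000 mL/L = 462.15 mL.
R = (PIP − Pplat)/V̇ = (20 − 15) / 0.7833 = 5.0/0.7833 = 6.383 cmH2O·s/L.
C = Vt/(Pplat − PEEP) = 462.15 / (15 − 6) = 462.15/9.0 = 51.35 mL/cmH2O.
τ = R × C = 6.383 × 0.05135 L/cmH2O = 0.3278 s.
Fraction remaining = e^(−Te/τ) = e^(−0.72/0.3278) = 0.1112; trapped volume = 462.15 × 0.1112 = 51.391 mL.
Additional alveolar pressure from trapping ≈ V_trapped / C = 51.391 / 51.35 = 1.001 cmH2O.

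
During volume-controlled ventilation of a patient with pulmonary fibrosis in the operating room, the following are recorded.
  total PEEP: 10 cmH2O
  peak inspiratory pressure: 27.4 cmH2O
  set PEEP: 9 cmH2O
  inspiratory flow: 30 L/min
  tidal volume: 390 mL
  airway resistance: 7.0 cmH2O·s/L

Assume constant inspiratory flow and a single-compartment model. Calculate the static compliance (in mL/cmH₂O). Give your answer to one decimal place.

28.1

Flow: 30 L/min ÷ 60 = 0.5 L/s.
Total PEEP = 10 cmH2O (set 9 + intrinsic 1); this is the baseline alveolar pressure.
Equation of motion (constant flow): PIP = Vt/C + R·V̇ + PEEP.
Vt/C = PIP − R·V̇ − PEEP = 27.4 − 7.0×0.5 − 10 = 27.4 − 3.5 − 10 = 13.9 cmH2O.
C = Vt / 13.9 = 390 / 13.9 = 28.058 mL/cmH2O.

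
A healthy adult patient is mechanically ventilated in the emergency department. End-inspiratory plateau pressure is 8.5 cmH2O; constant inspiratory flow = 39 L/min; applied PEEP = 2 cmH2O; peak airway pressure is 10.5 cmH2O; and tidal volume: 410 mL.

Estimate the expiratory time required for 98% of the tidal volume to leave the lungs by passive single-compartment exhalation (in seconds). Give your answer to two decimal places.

Flow: 39 L/min ÷ 60 = 0.65 L/s.
R = (PIP − Pplat)/V̇ = (10.5 − 8.5) / 0.65 = 2.0/0.65 = 3.077 cmH2O·s/L.
C = Vt/(Pplat − PEEP) = 410.0 / (8.5 − 2) = 410.0/6.5 = 63.077 mL/cmH2O.
τ = R × C = 3.077 × 0.06308 L/cmH2O = 0.1941 s.
t = −τ·ln(1 − 0.98) = −0.1941·ln(0.02) = 0.7593 s.

0.76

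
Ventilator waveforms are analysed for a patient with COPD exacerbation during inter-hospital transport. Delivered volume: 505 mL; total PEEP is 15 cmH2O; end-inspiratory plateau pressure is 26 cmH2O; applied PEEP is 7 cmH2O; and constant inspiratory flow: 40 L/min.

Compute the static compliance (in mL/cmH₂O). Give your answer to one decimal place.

End-expiratory occlusion gives total PEEP = 15 cmH2O (intrinsic PEEP = 15 − 7 = 8). Use total PEEP for the elastic gradient.
Cstat = Vt / (Pplat − PEEPtotal) = 505 / (26 − 15) = 505 / 11.0 = 45.909 mL/cmH2O.

45.9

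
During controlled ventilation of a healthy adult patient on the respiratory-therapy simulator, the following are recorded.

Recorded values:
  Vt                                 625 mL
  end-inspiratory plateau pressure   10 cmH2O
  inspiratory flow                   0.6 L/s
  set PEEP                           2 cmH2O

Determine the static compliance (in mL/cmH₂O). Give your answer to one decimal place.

78.1

Cstat = Vt / (Pplat − PEEP) = 625 / (10 − 2) = 625 / 8.0 = 78.125 mL/cmH2O.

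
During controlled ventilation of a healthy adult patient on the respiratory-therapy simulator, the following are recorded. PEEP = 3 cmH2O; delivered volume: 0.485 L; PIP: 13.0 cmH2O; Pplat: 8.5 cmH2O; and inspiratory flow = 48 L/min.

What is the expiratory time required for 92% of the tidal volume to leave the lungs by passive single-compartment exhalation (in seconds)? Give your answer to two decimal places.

Flow: 48 L/min ÷ 60 = 0.8 L/s.
R = (PIP − Pplat)/V̇ = (13.0 − 8.5) / 0.8 = 4.5/0.8 = 5.625 cmH2O·s/L.
C = Vt/(Pplat − PEEP) = 485.0 / (8.5 − 3) = 485.0/5.5 = 88.182 mL/cmH2O.
τ = R × C = 5.625 × 0.08818 L/cmH2O = 0.496 s.
t = −τ·ln(1 − 0.92) = −0.496·ln(0.08) = 1.253 s.

1.25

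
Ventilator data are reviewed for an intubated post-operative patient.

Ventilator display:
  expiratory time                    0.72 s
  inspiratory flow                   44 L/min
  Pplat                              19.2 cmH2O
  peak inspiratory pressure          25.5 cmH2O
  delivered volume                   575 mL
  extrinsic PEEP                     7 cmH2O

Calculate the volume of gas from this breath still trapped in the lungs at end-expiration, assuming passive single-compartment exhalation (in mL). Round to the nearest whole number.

Flow: 44 L/min ÷ 60 = 0.7333 L/s.
R = (PIP − Pplat)/V̇ = (25.5 − 19.2) / 0.7333 = 6.3/0.7333 = 8.591 cmH2O·s/L.
C = Vt/(Pplat − PEEP) = 575.0 / (19.2 − 7) = 575.0/12.2 = 47.131 mL/cmH2O.
τ = R × C = 8.591 × 0.04713 L/cmH2O = 0.4049 s.
Fraction remaining = e^(−Te/τ) = e^(−0.72/0.4049) = 0.1689.
Trapped volume = 575.0 × 0.1689 = 97.118 mL.

97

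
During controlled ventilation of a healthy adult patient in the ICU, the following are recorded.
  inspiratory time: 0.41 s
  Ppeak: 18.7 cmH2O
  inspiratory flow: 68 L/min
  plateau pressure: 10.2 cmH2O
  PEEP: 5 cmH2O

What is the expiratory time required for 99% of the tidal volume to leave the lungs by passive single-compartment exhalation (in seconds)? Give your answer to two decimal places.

3.09

Flow: 68 L/min ÷ 60 = 1.1333 L/s.
Vt = flow × Ti = 1.1333 L/s × 0.41 s × 1000 mL/L = 464.65 mL.
R = (PIP − Pplat)/V̇ = (18.7 − 10.2) / 1.1333 = 8.5/1.1333 = 7.5 cmH2O·s/L.
C = Vt/(Pplat − PEEP) = 464.65 / (10.2 − 5) = 464.65/5.2 = 89.356 mL/cmH2O.
τ = R × C = 7.5 × 0.08936 L/cmH2O = 0.6702 s.
t = −τ·ln(1 − 0.99) = −0.6702·ln(0.01) = 3.086 s.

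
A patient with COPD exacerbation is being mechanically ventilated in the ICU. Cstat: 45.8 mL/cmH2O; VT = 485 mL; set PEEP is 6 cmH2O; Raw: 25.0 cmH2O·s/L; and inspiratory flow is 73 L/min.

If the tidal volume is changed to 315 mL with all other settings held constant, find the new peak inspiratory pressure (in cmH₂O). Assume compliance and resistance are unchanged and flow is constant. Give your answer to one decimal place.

Flow: 73 L/min ÷ 60 = 1.2167 L/s.
PIP = Vt/C + R·V̇ + PEEP (constant-flow equation of motion).
Only the elastic term changes: ΔPIP = ΔVt / C = (315 − 485) / 45.8 = -3.712 cmH2O.
Original PIP = 485/45.8 + 25.0×1.2167 + 6 = 47.007 cmH2O; new PIP = 47.007 + (-3.712) = 43.295 cmH2O.

43.3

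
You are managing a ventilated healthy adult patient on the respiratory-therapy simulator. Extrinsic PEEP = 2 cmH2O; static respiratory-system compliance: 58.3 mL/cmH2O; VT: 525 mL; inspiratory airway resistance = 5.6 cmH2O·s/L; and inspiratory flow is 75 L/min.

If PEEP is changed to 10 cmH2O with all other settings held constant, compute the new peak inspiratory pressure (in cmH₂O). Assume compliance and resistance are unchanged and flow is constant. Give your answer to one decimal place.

26.0

Flow: 75 L/min ÷ 60 = 1.25 L/s.
PIP = Vt/C + R·V̇ + PEEP (constant-flow equation of motion).
Only the baseline term changes: ΔPIP = ΔPEEP = 10 − 2 = 8.0 cmH2O.
Original PIP = 525/58.3 + 5.6×1.25 + 2 = 18.005 cmH2O; new PIP = 18.005 + (8.0) = 26.005 cmH2O.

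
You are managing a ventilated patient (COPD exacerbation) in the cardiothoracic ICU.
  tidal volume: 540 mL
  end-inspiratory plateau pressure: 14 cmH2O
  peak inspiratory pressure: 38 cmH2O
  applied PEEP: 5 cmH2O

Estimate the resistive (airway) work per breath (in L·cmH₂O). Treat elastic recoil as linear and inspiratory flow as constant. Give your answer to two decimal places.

12.96

With constant inspiratory flow the resistive pressure is constant at PIP − Pplat = 38 − 14 = 24.0 cmH2O, so resistive work = 24.0 × 0.540 = 12.96 L·cmH2O.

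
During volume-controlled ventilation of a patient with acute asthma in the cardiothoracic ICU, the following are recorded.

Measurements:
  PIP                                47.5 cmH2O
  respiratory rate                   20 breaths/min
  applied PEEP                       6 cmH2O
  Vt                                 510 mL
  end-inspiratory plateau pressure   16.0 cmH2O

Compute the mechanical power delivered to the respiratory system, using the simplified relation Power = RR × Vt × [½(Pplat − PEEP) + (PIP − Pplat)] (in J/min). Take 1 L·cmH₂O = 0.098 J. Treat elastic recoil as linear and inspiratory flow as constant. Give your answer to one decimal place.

Per-breath work = Vt × [½(Pplat−PEEP) + (PIP−Pplat)] = 0.510 × [0.5×10.0 + 31.5] = 0.510 × 36.5 = 18.615 L·cmH2O.
Power = 20 × 18.615 = 372.3 L·cmH2O/min.
× 0.098 J/(L·cmH2O) → 36.485 J/min.

36.5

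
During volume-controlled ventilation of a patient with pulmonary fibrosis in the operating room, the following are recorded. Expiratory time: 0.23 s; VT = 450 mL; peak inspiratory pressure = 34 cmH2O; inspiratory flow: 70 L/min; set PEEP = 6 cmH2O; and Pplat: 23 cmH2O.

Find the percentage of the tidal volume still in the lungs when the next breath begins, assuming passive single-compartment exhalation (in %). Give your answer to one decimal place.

Flow: 70 L/min ÷ 60 = 1.1667 L/s.
R = (PIP − Pplat)/V̇ = (34 − 23) / 1.1667 = 11.0/1.1667 = 9.428 cmH2O·s/L.
C = Vt/(Pplat − PEEP) = 450.0 / (23 − 6) = 450.0/17.0 = 26.471 mL/cmH2O.
τ = R × C = 9.428 × 0.02647 L/cmH2O = 0.2496 s.
Fraction remaining at end-expiration = e^(−Te/τ) = e^(−0.23/0.2496) = 0.3979 → 39.79%.

39.8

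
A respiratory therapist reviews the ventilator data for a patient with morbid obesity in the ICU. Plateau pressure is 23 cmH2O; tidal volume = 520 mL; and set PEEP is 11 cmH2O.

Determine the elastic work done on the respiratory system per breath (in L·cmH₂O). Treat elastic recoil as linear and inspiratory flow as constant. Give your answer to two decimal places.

Elastic work ≈ ½ × (Pplat − PEEP) × Vt = 0.5 × (23 − 11) × 0.520 L = 0.5 × 12.0 × 0.520 = 3.12 L·cmH2O.

3.12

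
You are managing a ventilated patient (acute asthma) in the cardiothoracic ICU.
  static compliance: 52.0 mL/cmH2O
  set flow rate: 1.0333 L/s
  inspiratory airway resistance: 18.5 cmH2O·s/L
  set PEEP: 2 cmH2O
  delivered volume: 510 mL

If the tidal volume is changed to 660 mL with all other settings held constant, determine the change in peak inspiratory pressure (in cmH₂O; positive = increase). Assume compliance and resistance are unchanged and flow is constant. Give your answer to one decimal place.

2.9

PIP = Vt/C + R·V̇ + PEEP (constant-flow equation of motion).
Only the elastic term changes: ΔPIP = ΔVt / C = (660 − 510) / 52.0 = 2.885 cmH2O.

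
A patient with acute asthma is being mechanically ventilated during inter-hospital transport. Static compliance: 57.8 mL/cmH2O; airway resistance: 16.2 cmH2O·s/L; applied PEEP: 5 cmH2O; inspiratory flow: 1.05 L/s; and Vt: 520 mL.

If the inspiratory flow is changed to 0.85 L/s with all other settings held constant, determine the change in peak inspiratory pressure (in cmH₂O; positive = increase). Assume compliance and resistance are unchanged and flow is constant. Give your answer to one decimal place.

-3.2

PIP = Vt/C + R·V̇ + PEEP (constant-flow equation of motion).
Only the resistive term changes: ΔPIP = R × ΔV̇ = 16.2 × (0.85 − 1.05) = 16.2 × -0.2 = -3.24 cmH2O.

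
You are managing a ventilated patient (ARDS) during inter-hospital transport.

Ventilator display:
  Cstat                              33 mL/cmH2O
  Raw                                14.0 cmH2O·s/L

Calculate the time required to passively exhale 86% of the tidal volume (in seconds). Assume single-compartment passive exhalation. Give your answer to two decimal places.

τ = R × C = 14.0 × 33 mL/cmH2O = 14.0 × 0.033 L/cmH2O = 0.462 s.
Exhaled fraction f = 1 − e^(−t/τ) → t = −τ·ln(1 − f) = −0.462·ln(0.14) = 0.9083 s.

0.91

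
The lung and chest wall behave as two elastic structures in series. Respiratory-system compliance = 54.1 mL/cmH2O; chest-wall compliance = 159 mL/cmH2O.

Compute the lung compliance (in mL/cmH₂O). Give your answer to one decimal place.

82.0

1/CL = 1/Crs − 1/Ccw.
1/CL = 1/54.1 − 1/159 = 0.01219.
CL = 82.034 mL/cmH2O.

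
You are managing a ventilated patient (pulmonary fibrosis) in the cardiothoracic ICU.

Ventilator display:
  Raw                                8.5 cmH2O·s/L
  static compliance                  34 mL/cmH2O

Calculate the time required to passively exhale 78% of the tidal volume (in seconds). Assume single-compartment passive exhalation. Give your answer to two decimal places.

τ = R × C = 8.5 × 34 mL/cmH2O = 8.5 × 0.034 L/cmH2O = 0.289 s.
Exhaled fraction f = 1 − e^(−t/τ) → t = −τ·ln(1 − f) = −0.289·ln(0.22) = 0.4376 s.

0.44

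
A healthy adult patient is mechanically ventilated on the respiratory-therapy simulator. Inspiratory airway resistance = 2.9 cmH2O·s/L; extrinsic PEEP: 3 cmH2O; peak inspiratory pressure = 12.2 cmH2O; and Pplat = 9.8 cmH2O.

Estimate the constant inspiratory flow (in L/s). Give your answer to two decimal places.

flow = (PIP − Pplat) / Raw = 2.4 / 2.9 = 0.8276 L/s.

0.83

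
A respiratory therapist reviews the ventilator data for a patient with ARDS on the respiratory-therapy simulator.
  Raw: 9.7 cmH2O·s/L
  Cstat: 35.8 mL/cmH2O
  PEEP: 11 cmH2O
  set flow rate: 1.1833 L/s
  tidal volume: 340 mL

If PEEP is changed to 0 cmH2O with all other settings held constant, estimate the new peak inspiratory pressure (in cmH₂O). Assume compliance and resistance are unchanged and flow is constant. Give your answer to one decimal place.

21.0

PIP = Vt/C + R·V̇ + PEEP (constant-flow equation of motion).
Only the baseline term changes: ΔPIP = ΔPEEP = 0 − 11 = -11.0 cmH2O.
Original PIP = 340/35.8 + 9.7×1.1833 + 11 = 31.975 cmH2O; new PIP = 31.975 + (-11.0) = 20.975 cmH2O.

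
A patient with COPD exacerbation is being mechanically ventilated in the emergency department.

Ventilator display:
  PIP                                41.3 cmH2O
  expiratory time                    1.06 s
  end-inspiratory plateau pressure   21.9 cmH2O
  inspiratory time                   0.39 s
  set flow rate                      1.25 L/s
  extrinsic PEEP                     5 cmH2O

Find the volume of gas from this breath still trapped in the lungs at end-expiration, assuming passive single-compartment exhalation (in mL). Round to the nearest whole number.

Vt = flow × Ti = 1.25 L/s × 0.39 s × 1000 mL/L = 487.5 mL.
R = (PIP − Pplat)/V̇ = (41.3 − 21.9) / 1.25 = 19.4/1.25 = 15.52 cmH2O·s/L.
C = Vt/(Pplat − PEEP) = 487.5 / (21.9 − 5) = 487.5/16.9 = 28.846 mL/cmH2O.
τ = R × C = 15.52 × 0.02885 L/cmH2O = 0.4478 s.
Fraction remaining = e^(−Te/τ) = e^(−1.06/0.4478) = 0.09375.
Trapped volume = 487.5 × 0.09375 = 45.703 mL.

46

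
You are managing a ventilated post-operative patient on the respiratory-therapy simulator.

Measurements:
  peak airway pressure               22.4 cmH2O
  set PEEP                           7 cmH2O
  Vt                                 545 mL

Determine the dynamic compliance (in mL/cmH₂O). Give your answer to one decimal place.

Dynamic compliance = Vt / (PIP − PEEP) = 545 / (22.4 − 7) = 545 / 15.4 = 35.39 mL/cmH2O.

35.4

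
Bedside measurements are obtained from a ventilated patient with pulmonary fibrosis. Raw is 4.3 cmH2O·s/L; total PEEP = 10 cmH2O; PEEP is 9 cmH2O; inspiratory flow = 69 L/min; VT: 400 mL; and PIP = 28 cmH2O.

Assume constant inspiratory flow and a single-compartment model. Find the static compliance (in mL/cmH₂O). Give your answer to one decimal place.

Flow: 69 L/min ÷ 60 = 1.15 L/s.
Total PEEP = 10 cmH2O (set 9 + intrinsic 1); this is the baseline alveolar pressure.
Equation of motion (constant flow): PIP = Vt/C + R·V̇ + PEEP.
Vt/C = PIP − R·V̇ − PEEP = 28 − 4.3×1.15 − 10 = 28 − 4.945 − 10 = 13.055 cmH2O.
C = Vt / 13.055 = 400 / 13.055 = 30.64 mL/cmH2O.

30.6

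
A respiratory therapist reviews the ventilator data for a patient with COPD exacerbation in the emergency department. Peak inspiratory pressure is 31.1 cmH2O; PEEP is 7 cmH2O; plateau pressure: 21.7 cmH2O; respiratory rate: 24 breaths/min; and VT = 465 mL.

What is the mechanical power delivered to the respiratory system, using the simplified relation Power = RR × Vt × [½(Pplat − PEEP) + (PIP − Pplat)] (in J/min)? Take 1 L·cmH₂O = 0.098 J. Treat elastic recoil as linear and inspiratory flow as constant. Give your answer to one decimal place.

18.3

Per-breath work = Vt × [½(Pplat−PEEP) + (PIP−Pplat)] = 0.465 × [0.5×14.7 + 9.4] = 0.465 × 16.75 = 7.789 L·cmH2O.
Power = 24 × 7.789 = 186.94 L·cmH2O/min.
× 0.098 J/(L·cmH2O) → 18.32 J/min.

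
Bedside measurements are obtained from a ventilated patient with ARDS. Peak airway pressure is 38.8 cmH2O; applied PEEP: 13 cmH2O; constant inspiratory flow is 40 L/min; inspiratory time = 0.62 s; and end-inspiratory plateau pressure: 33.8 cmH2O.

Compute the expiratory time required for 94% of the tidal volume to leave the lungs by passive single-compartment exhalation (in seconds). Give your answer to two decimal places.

0.42

Flow: 40 L/min ÷ 60 = 0.6667 L/s.
Vt = flow × Ti = 0.6667 L/s × 0.62 s × 1000 mL/L = 413.35 mL.
R = (PIP − Pplat)/V̇ = (38.8 − 33.8) / 0.6667 = 5.0/0.6667 = 7.5 cmH2O·s/L.
C = Vt/(Pplat − PEEP) = 413.35 / (33.8 − 13) = 413.35/20.8 = 19.873 mL/cmH2O.
τ = R × C = 7.5 × 0.01987 L/cmH2O = 0.149 s.
t = −τ·ln(1 − 0.94) = −0.149·ln(0.06) = 0.4192 s.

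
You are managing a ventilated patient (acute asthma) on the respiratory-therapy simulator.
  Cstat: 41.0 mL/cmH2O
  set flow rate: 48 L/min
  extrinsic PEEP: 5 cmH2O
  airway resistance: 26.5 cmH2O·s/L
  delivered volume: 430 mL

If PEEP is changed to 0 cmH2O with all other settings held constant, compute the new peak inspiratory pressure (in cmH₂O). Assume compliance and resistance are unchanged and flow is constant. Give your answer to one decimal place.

31.7

Flow: 48 L/min ÷ 60 = 0.8 L/s.
PIP = Vt/C + R·V̇ + PEEP (constant-flow equation of motion).
Only the baseline term changes: ΔPIP = ΔPEEP = 0 − 5 = -5.0 cmH2O.
Original PIP = 430/41.0 + 26.5×0.8 + 5 = 36.688 cmH2O; new PIP = 36.688 + (-5.0) = 31.688 cmH2O.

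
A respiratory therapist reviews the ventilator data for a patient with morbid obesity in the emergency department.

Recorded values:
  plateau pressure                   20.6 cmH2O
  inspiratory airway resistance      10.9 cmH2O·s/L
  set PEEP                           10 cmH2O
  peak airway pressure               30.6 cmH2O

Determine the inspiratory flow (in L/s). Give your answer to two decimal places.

flow = (PIP − Pplat) / Raw = 10.0 / 10.9 = 0.9174 L/s.

0.92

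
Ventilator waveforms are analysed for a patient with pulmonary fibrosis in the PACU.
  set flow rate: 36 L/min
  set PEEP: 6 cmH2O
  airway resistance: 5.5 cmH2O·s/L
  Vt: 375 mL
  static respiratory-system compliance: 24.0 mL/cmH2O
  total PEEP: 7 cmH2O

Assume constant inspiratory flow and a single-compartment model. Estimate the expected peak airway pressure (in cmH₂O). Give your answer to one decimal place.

25.9

Flow: 36 L/min ÷ 60 = 0.6 L/s.
Total PEEP = 7 cmH2O (set 6 + intrinsic 1); this is the baseline alveolar pressure.
Equation of motion (constant flow): PIP = Vt/C + R·V̇ + PEEP.
PIP = 375/24.0 + 5.5×0.6 + 7 = 15.625 + 3.3 + 7 = 25.925 cmH2O.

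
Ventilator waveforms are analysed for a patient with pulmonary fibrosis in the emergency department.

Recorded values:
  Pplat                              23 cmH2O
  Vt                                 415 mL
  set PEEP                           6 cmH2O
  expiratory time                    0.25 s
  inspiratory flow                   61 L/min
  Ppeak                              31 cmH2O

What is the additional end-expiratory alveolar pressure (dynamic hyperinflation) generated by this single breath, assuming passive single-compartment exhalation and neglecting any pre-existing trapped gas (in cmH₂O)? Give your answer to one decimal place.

4.6

Flow: 61 L/min ÷ 60 = 1.0167 L/s.
R = (PIP − Pplat)/V̇ = (31 − 23) / 1.0167 = 8.0/1.0167 = 7.869 cmH2O·s/L.
C = Vt/(Pplat − PEEP) = 415.0 / (23 − 6) = 415.0/17.0 = 24.412 mL/cmH2O.
τ = R × C = 7.869 × 0.02441 L/cmH2O = 0.1921 s.
Fraction remaining = e^(−Te/τ) = e^(−0.25/0.1921) = 0.2721; trapped volume = 415.0 × 0.2721 = 112.92 mL.
Additional alveolar pressure from trapping ≈ V_trapped / C = 112.92 / 24.412 = 4.626 cmH2O.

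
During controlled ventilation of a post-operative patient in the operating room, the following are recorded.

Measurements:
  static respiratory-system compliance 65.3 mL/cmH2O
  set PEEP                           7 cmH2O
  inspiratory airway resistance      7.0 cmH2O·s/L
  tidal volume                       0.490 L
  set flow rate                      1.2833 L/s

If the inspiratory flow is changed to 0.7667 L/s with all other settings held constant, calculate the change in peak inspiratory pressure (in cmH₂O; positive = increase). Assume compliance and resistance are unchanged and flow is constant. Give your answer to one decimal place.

-3.6

PIP = Vt/C + R·V̇ + PEEP (constant-flow equation of motion).
Only the resistive term changes: ΔPIP = R × ΔV̇ = 7.0 × (0.7667 − 1.2833) = 7.0 × -0.5166 = -3.616 cmH2O.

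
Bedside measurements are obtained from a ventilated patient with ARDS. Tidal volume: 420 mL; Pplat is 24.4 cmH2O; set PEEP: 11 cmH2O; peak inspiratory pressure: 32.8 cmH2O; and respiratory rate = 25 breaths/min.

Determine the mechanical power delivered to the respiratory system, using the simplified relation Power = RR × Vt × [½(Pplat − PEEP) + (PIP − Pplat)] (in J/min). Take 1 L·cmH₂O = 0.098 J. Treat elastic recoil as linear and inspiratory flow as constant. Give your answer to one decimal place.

15.5

Per-breath work = Vt × [½(Pplat−PEEP) + (PIP−Pplat)] = 0.420 × [0.5×13.4 + 8.4] = 0.420 × 15.1 = 6.342 L·cmH2O.
Power = 25 × 6.342 = 158.55 L·cmH2O/min.
× 0.098 J/(L·cmH2O) → 15.538 J/min.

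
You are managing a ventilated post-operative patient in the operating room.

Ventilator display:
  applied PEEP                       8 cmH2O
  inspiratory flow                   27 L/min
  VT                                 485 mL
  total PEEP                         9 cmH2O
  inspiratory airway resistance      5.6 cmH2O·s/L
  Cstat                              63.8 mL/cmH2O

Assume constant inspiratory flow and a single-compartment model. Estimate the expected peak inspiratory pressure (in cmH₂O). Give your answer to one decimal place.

19.1

Flow: 27 L/min ÷ 60 = 0.45 L/s.
Total PEEP = 9 cmH2O (set 8 + intrinsic 1); this is the baseline alveolar pressure.
Equation of motion (constant flow): PIP = Vt/C + R·V̇ + PEEP.
PIP = 485/63.8 + 5.6×0.45 + 9 = 7.602 + 2.52 + 9 = 19.122 cmH2O.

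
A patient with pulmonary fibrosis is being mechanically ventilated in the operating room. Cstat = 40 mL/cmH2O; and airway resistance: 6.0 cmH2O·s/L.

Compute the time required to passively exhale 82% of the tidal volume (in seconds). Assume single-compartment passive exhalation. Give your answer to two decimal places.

τ = R × C = 6.0 × 40 mL/cmH2O = 6.0 × 0.040 L/cmH2O = 0.24 s.
Exhaled fraction f = 1 − e^(−t/τ) → t = −τ·ln(1 − f) = −0.24·ln(0.18) = 0.4116 s.

0.41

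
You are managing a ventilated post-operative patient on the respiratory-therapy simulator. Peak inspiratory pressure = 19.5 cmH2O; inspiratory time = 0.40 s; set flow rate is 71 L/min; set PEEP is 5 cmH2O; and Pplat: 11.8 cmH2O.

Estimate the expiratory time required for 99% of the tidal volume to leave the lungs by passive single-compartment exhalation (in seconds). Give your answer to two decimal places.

2.09

Flow: 71 L/min ÷ 60 = 1.1833 L/s.
Vt = flow × Ti = 1.1833 L/s × 0.40 s × 1000 mL/L = 473.32 mL.
R = (PIP − Pplat)/V̇ = (19.5 − 11.8) / 1.1833 = 7.7/1.1833 = 6.507 cmH2O·s/L.
C = Vt/(Pplat − PEEP) = 473.32 / (11.8 − 5) = 473.32/6.8 = 69.606 mL/cmH2O.
τ = R × C = 6.507 × 0.06961 L/cmH2O = 0.453 s.
t = −τ·ln(1 − 0.99) = −0.453·ln(0.01) = 2.086 s.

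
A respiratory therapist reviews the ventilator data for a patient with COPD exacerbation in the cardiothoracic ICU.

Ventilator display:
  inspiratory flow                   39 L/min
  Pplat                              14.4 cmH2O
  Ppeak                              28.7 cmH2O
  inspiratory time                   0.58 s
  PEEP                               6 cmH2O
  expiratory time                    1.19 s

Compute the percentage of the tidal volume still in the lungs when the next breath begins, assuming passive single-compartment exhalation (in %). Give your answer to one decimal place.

30.0

Flow: 39 L/min ÷ 60 = 0.65 L/s.
Vt = flow × Ti = 0.65 L/s × 0.58 s × 1000 mL/L = 377.0 mL.
R = (PIP − Pplat)/V̇ = (28.7 − 14.4) / 0.65 = 14.3/0.65 = 22.0 cmH2O·s/L.
C = Vt/(Pplat − PEEP) = 377.0 / (14.4 − 6) = 377.0/8.4 = 44.881 mL/cmH2O.
τ = R × C = 22.0 × 0.04488 L/cmH2O = 0.9874 s.
Fraction remaining at end-expiration = e^(−Te/τ) = e^(−1.19/0.9874) = 0.2996 → 29.96%.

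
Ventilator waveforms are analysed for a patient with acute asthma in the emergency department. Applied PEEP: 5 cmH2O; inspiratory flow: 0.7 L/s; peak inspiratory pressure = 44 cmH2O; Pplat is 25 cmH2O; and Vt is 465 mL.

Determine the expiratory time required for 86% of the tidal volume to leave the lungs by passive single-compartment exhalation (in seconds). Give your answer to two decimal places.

1.24

R = (PIP − Pplat)/V̇ = (44 − 25) / 0.7 = 19.0/0.7 = 27.143 cmH2O·s/L.
C = Vt/(Pplat − PEEP) = 465.0 / (25 − 5) = 465.0/20.0 = 23.25 mL/cmH2O.
τ = R × C = 27.143 × 0.02325 L/cmH2O = 0.6311 s.
t = −τ·ln(1 − 0.86) = −0.6311·ln(0.14) = 1.241 s.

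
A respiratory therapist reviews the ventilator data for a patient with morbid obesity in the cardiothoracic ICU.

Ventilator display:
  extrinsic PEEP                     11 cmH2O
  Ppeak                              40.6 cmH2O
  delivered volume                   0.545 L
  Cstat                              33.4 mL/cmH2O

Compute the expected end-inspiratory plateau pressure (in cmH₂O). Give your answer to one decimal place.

27.3

Pplat = PEEP + Vt / Cstat = 11 + 545 / 33.4 = 11 + 16.317 = 27.317 cmH2O.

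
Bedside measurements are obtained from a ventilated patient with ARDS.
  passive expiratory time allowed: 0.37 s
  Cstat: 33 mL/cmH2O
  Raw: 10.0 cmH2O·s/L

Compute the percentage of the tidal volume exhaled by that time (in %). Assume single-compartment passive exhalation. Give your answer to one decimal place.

τ = R × C = 10.0 × 33 mL/cmH2O = 10.0 × 0.033 L/cmH2O = 0.33 s.
Passive exhalation: V(t)/V₀ = e^(−t/τ) = e^(−0.37/0.33) = 0.3259.
Fraction exhaled = 1 − 0.3259 = 0.6741 → 67.41%.

67.4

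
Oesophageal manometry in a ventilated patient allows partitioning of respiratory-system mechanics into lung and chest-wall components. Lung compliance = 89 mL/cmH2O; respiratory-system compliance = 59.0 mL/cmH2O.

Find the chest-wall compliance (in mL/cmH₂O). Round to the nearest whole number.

175

1/Ccw = 1/Crs − 1/CL.
1/Ccw = 1/59.0 − 1/89 = 0.005713.
Ccw = 175.04 mL/cmH2O.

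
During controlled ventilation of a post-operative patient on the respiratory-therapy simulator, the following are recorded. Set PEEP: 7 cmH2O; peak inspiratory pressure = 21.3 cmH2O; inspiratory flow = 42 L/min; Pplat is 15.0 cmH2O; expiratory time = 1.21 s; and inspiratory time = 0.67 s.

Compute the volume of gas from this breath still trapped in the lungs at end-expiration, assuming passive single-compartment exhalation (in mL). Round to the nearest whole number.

47

Flow: 42 L/min ÷ 60 = 0.7 L/s.
Vt = flow × Ti = 0.7 L/s × 0.67 s × 1000 mL/L = 469.0 mL.
R = (PIP − Pplat)/V̇ = (21.3 − 15.0) / 0.7 = 6.3/0.7 = 9.0 cmH2O·s/L.
C = Vt/(Pplat − PEEP) = 469.0 / (15.0 − 7) = 469.0/8.0 = 58.625 mL/cmH2O.
τ = R × C = 9.0 × 0.05863 L/cmH2O = 0.5277 s.
Fraction remaining = e^(−Te/τ) = e^(−1.21/0.5277) = 0.101.
Trapped volume = 469.0 × 0.101 = 47.369 mL.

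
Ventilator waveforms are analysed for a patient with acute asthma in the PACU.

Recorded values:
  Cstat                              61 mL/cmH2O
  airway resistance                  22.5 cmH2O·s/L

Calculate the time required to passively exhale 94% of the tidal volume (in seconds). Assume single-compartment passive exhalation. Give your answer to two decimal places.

τ = R × C = 22.5 × 61 mL/cmH2O = 22.5 × 0.061 L/cmH2O = 1.373 s.
Exhaled fraction f = 1 − e^(−t/τ) → t = −τ·ln(1 − f) = −1.373·ln(0.06) = 3.863 s.

3.86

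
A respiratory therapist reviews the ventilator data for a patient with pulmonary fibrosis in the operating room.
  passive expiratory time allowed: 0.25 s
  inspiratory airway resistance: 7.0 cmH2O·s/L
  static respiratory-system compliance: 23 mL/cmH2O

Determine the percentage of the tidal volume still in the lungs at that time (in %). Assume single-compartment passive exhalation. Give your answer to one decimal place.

τ = R × C = 7.0 × 23 mL/cmH2O = 7.0 × 0.023 L/cmH2O = 0.161 s.
Passive exhalation: V(t)/V₀ = e^(−t/τ) = e^(−0.25/0.161) = 0.2117.
Fraction remaining = 0.2117 → 21.17%.

21.2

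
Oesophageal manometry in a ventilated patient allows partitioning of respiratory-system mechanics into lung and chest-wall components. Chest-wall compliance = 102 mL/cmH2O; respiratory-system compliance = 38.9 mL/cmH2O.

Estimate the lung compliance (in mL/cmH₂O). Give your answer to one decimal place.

62.9

1/CL = 1/Crs − 1/Ccw.
1/CL = 1/38.9 − 1/102 = 0.0159.
CL = 62.893 mL/cmH2O.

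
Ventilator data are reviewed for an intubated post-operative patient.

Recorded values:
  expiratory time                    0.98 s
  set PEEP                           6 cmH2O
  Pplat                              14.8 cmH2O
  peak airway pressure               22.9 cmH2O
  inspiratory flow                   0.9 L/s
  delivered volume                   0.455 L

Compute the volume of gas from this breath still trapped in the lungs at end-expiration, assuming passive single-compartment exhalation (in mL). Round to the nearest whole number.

55

R = (PIP − Pplat)/V̇ = (22.9 − 14.8) / 0.9 = 8.1/0.9 = 9.0 cmH2O·s/L.
C = Vt/(Pplat − PEEP) = 455.0 / (14.8 − 6) = 455.0/8.8 = 51.705 mL/cmH2O.
τ = R × C = 9.0 × 0.05171 L/cmH2O = 0.4654 s.
Fraction remaining = e^(−Te/τ) = e^(−0.98/0.4654) = 0.1218.
Trapped volume = 455.0 × 0.1218 = 55.419 mL.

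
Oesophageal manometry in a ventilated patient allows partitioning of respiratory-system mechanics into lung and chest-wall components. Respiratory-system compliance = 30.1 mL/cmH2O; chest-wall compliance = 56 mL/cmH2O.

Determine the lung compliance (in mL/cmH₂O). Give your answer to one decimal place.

1/CL = 1/Crs − 1/Ccw.
1/CL = 1/30.1 − 1/56 = 0.01537.
CL = 65.062 mL/cmH2O.

65.1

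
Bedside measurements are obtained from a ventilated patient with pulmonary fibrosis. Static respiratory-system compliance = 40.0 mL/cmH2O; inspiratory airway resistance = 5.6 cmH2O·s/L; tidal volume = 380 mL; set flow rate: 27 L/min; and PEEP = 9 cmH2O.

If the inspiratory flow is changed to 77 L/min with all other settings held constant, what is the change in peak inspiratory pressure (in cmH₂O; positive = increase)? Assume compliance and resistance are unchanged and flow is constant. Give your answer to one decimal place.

4.7

Flow: 27 L/min ÷ 60 = 0.45 L/s.
New flow: 77 L/min ÷ 60 = 1.2833 L/s.
PIP = Vt/C + R·V̇ + PEEP (constant-flow equation of motion).
Only the resistive term changes: ΔPIP = R × ΔV̇ = 5.6 × (1.2833 − 0.45) = 5.6 × 0.8333 = 4.666 cmH2O.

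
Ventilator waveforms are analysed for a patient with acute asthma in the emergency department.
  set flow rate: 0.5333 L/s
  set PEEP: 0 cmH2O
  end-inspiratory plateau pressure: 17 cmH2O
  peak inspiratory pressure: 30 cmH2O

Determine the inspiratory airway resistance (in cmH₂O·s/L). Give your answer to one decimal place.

24.4

Raw = (PIP − Pplat) / flow = (30 − 17) / 0.5333 = 13.0 / 0.5333 = 24.377 cmH2O·s/L.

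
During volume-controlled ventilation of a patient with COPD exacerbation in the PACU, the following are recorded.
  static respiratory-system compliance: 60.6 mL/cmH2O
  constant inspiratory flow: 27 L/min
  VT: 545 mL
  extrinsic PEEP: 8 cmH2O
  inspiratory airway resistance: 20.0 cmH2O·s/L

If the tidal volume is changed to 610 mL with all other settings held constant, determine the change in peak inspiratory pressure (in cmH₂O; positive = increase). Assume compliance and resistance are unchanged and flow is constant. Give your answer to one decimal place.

1.1

PIP = Vt/C + R·V̇ + PEEP (constant-flow equation of motion).
Only the elastic term changes: ΔPIP = ΔVt / C = (610 − 545) / 60.6 = 1.073 cmH2O.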